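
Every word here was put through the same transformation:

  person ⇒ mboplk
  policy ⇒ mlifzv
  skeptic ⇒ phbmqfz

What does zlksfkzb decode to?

Compare letters: p→m is +23, e→b is +23, r→o is +23 — a constant shift. It's a constant shift of +23 (ROT23).
Undoing it on zlksfkzb: z−23=c, l−23=o, k−23=n, s−23=v, f−23=i, k−23=n, z−23=c, b−23=e.

convince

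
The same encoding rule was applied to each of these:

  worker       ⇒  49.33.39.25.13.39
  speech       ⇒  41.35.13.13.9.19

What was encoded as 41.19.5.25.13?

w(#23)→49 and o(#15)→33: differences scale by 2, so n = 2·pos + 3. The formula is n = 2×(alphabet index, a=1) + 3.
Undoing it on 41.19.5.25.13: 41→(41−3)÷2=19=s, 19→(19−3)÷2=8=h, 5→(5−3)÷2=1=a, 25→(25−3)÷2=11=k, 13→(13−3)÷2=5=e.

shake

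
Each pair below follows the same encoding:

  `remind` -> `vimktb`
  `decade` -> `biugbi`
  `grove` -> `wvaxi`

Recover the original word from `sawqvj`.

r(17)→v(21) and e(4)→i(8) fit y≡7x+6 (mod 26); the inverse of 7 mod 26 is 15. This is an affine cipher: with a=0,…,z=25, each position x becomes (7x+6) mod 26.
Decoding sawqvj: s(18)→15·(18−6)≡24=y; a(0)→15·(0−6)≡14=o; w(22)→15·(22−6)≡6=g; q(16)→15·(16−6)≡20=u; v(21)→15·(21−6)≡17=r; j(9)→15·(9−6)≡19=t (all mod 26).

yogurt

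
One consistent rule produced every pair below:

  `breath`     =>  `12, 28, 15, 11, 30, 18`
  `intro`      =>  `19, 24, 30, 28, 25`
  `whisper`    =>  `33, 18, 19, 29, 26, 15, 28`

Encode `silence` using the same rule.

29, 19, 22, 15, 24, 13, 15

b is letter #2 and maps to 12: an offset of 10. Each letter is replaced by its alphabet position (a=1..z=26) + 10.
On silence: s=19→29, i=9→19, l=12→22, e=5→15, n=14→24, c=3→13, e=5→15.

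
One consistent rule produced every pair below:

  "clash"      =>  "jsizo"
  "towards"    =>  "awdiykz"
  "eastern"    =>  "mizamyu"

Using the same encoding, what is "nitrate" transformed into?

The shift depends on letter class: consonant c→j is +7, but vowel a→i is +8. Vowels shift forward by 8 and consonants shift forward by 7.
For nitrate: n(cons)+7=u, i(vowel)+8=q, t(cons)+7=a, r(cons)+7=y, a(vowel)+8=i, t(cons)+7=a, e(vowel)+8=m.

uqayiam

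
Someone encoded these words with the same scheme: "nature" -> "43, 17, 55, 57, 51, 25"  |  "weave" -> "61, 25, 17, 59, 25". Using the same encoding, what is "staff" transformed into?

53, 55, 17, 27, 27

n(#14)→43 and a(#1)→17: differences scale by 2, so n = 2·pos + 15. The formula is n = 2×(alphabet index, a=1) + 15.
For staff: s=19→53, t=20→55, a=1→17, f=6→27, f=6→27.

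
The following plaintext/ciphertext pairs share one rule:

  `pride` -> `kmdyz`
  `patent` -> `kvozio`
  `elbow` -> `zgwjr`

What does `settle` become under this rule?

nzoogz

Each letter is shifted forward by 21 in the alphabet (a Caesar shift of +21).
For settle: s+21=n, e+21=z, t+21=o, t+21=o, l+21=g, e+21=z.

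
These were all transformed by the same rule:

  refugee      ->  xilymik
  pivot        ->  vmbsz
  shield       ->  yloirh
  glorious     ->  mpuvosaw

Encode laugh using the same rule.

A repeating key of period 2 is used — shifts +6, +4 over and over.
For laugh: l+6=r, a+4=e, u+6=a, g+4=k, h+6=n.

reakn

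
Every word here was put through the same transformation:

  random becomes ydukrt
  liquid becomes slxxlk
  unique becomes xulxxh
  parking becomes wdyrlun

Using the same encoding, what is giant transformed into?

The shift depends on letter class: consonant r→y is +7, but vowel a→d is +3. Vowels shift forward by 3 and consonants shift forward by 7.
Applying it to giant: g(cons)+7=n, i(vowel)+3=l, a(vowel)+3=d, n(cons)+7=u, t(cons)+7=a.

nldua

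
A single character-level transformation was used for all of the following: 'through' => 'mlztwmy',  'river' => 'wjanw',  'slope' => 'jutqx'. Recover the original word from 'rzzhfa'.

The output letters match the input read backwards, each shifted +5: through reversed is hguorht. The word is reversed, then every letter is shifted forward by 5.
Reversing it on rzzhfa: shift back: r−5=m, z−5=u, z−5=u, h−5=c, f−5=a, a−5=v → muucav; then reverse → vacuum.

vacuum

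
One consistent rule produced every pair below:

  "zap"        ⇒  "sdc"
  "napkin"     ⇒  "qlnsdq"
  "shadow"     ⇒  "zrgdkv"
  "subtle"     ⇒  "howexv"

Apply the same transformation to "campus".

vxspdf

The output letters match the input read backwards, each shifted +3: zap reversed is paz. Read the word backwards and shift each letter +3.
For campus: reverse → supmac; then shift: s+3=v, u+3=x, p+3=s, m+3=p, a+3=d, c+3=f.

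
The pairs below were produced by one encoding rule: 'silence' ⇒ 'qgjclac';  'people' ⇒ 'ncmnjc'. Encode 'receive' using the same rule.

Compare letters: s→q is +24, i→g is +24, l→j is +24 — a constant shift. Each letter is shifted forward by 24 in the alphabet (a Caesar shift of +24).
On receive: r+24=p, e+24=c, c+24=a, e+24=c, i+24=g, v+24=t, e+24=c.

pcacgtc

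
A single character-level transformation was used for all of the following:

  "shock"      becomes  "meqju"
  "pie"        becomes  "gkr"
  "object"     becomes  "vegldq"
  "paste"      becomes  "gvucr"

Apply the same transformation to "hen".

The output letters match the input read backwards, each shifted +2: shock reversed is kcohs. Two steps: reverse the string, then apply a Caesar shift of +2.
On hen: reverse → neh; then shift: n+2=p, e+2=g, h+2=j.

pgj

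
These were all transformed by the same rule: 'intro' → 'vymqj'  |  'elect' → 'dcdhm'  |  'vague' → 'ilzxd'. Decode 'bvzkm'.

sight

i(8)→v(21) and n(13)→y(24) fit y≡11x+11 (mod 26); the inverse of 11 mod 26 is 19. This is an affine cipher: with a=0,…,z=25, each position x becomes (11x+11) mod 26.
Undoing it on bvzkm: b(1)→19·(1−11)≡18=s; v(21)→19·(21−11)≡8=i; z(25)→19·(25−11)≡6=g; k(10)→19·(10−11)≡7=h; m(12)→19·(12−11)≡19=t (all mod 26).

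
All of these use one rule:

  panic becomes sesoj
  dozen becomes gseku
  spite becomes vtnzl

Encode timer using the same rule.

In panic: p→s is +3, a→e is +4, n→s is +5, i→o is +6 — the shift increases by 1 each position. Each letter shifts forward by (position + 3), i.e. 3, 4, 5, … — the shift grows by one for each successive letter.
For timer: t+3=w, i+4=m, m+5=r, e+6=k, r+7=y.

wmrky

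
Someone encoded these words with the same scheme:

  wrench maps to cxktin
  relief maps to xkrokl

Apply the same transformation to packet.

Compare letters: w→c is +6, r→x is +6, e→k is +6 — a constant shift. This is a Caesar cipher with shift 6.
On packet: p+6=v, a+6=g, c+6=i, k+6=q, e+6=k, t+6=z.

vgiqkz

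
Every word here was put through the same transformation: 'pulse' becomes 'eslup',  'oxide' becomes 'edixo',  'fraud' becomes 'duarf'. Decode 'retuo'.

outer

The output letters match the input read backwards: pulse reversed is eslup. It's just the letters in reverse order.
Decoding retuo: then reverse → outer.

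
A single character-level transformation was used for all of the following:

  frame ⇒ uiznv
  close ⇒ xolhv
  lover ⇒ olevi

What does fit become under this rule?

urg

Each pair mirrors across the alphabet (f↔u, r↔i, a↔z): positions sum to 25. Letters are reflected about the middle of the alphabet (position → 25−position): Atbash.
On fit: f↔u, i↔r, t↔g.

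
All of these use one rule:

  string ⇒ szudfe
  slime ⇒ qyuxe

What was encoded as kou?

The output letters match the input read backwards, each shifted +12: string reversed is gnirts. The word is reversed, then every letter is shifted forward by 12.
Undoing it on kou: shift back: k−12=y, o−12=c, u−12=i → yci; then reverse → icy.

icy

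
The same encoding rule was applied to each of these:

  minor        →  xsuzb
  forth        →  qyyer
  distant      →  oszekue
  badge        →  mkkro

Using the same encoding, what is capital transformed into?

nkwtdhw

Shifts by position in minor: pos 0: m→x (+11), pos 1: i→s (+10), pos 2: n→u (+7), pos 3: o→z (+11), pos 4: r→b (+10) — repeating every 3. It's a Vigenère-style cipher with numeric key [11,10,7]: position i shifts by key[i mod 3].
Applying it to capital: c+11=n, a+10=k, p+7=w, i+11=t, t+10=d, a+7=h, l+11=w.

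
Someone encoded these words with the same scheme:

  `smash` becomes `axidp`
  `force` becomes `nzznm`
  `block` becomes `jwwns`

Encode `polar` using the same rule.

xztlz

Shifts by position in smash: pos 0: s→a (+8), pos 1: m→x (+11), pos 2: a→i (+8), pos 3: s→d (+11) — repeating every 2. The shifts repeat in a cycle of length 2: positions 0,1,… shift by +8, +11, then the pattern repeats.
Applying it to polar: p+8=x, o+11=z, l+8=t, a+11=l, r+8=z.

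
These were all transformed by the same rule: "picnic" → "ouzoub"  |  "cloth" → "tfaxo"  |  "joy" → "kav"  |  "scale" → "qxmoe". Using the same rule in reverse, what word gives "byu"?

The output letters match the input read backwards, each shifted +12: picnic reversed is cincip. Two steps: reverse the string, then apply a Caesar shift of +12.
Reversing it on byu: shift back: b−12=p, y−12=m, u−12=i → pmi; then reverse → imp.

imp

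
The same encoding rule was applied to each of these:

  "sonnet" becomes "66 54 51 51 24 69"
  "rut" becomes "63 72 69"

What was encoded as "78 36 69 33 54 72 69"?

without

The formula is n = 3×(alphabet index, a=1) + 9.
Undoing it on 78 36 69 33 54 72 69: 78→(78−9)÷3=23=w, 36→(36−9)÷3=9=i, 69→(69−9)÷3=20=t, 33→(33−9)÷3=8=h, 54→(54−9)÷3=15=o, 72→(72−9)÷3=21=u, 69→(69−9)÷3=20=t.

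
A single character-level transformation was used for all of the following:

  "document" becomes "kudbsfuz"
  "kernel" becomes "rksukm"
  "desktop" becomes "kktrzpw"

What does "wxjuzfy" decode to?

printer

Shifts by position in document: pos 0: d→k (+7), pos 1: o→u (+6), pos 2: c→d (+1), pos 3: u→b (+7), pos 4: m→s (+6), pos 5: e→f (+1) — repeating every 3. The shifts repeat in a cycle of length 3: positions 0,1,… shift by +7, +6, +1, then the pattern repeats.
Reversing it on wxjuzfy: w−7=p, x−6=r, j−1=i, u−7=n, z−6=t, f−1=e, y−7=r.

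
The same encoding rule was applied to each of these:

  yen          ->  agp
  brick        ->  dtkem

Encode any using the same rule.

Compare letters: y→a is +2, e→g is +2, n→p is +2 — a constant shift. Each letter is shifted forward by 2 in the alphabet (a Caesar shift of +2).
Applying it to any: a+2=c, n+2=p, y+2=a.

cpa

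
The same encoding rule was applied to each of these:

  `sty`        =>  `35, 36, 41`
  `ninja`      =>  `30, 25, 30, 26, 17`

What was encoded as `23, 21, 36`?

get

Letters become their 1-based position plus 16 (so a→17, b→18, …).
Undoing it on 23, 21, 36: 23→(23−16)÷1=7=g, 21→(21−16)÷1=5=e, 36→(36−16)÷1=20=t.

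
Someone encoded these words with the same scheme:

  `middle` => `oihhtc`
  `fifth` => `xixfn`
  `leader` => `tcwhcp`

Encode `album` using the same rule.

wtrao

m(12)→o(14) and i(8)→i(8) fit y≡21x+22 (mod 26); the inverse of 21 mod 26 is 5. Treating letters as 0–25, the rule is x ↦ 21x + 22 (mod 26).
On album: a(0)→21·0+22≡22=w; l(11)→21·11+22≡19=t; b(1)→21·1+22≡17=r; u(20)→21·20+22≡0=a; m(12)→21·12+22≡14=o (all mod 26).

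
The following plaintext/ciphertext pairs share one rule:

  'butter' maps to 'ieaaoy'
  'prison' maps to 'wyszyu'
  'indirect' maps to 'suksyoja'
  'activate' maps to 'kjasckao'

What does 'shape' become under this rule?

zokwo

The shift depends on letter class: consonant b→i is +7, but vowel u→e is +10. The rule splits by letter class: vowels +10, consonants +7.
For shape: s(cons)+7=z, h(cons)+7=o, a(vowel)+10=k, p(cons)+7=w, e(vowel)+10=o.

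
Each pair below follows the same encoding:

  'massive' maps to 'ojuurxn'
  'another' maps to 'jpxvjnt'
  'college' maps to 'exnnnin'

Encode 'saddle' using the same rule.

ujffnn

The shift depends on letter class: consonant m→o is +2, but vowel a→j is +9. Two shifts are in play — +9 for a/e/i/o/u, +2 for every other letter.
For saddle: s(cons)+2=u, a(vowel)+9=j, d(cons)+2=f, d(cons)+2=f, l(cons)+2=n, e(vowel)+9=n.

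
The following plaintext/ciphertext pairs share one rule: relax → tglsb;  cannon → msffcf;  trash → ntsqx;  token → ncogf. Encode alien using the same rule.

r(17)→t(19) and e(4)→g(6) fit y≡23x+18 (mod 26); the inverse of 23 mod 26 is 17. This is an affine cipher: with a=0,…,z=25, each position x becomes (23x+18) mod 26.
For alien: a(0)→23·0+18≡18=s; l(11)→23·11+18≡11=l; i(8)→23·8+18≡20=u; e(4)→23·4+18≡6=g; n(13)→23·13+18≡5=f (all mod 26).

slugf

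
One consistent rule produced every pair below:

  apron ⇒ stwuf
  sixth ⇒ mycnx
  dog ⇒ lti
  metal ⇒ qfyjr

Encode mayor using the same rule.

The output letters match the input read backwards, each shifted +5: apron reversed is norpa. Read the word backwards and shift each letter +5.
Applying it to mayor: reverse → royam; then shift: r+5=w, o+5=t, y+5=d, a+5=f, m+5=r.

wtdfr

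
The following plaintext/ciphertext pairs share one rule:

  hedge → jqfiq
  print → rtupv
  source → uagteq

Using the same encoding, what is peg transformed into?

The shift depends on letter class: consonant h→j is +2, but vowel e→q is +12. The rule splits by letter class: vowels +12, consonants +2.
For peg: p(cons)+2=r, e(vowel)+12=q, g(cons)+2=i.

rqi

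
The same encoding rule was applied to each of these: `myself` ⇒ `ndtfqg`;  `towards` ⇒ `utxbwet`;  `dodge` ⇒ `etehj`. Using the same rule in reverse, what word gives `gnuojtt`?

fitness

Shifts by position in myself: pos 0: m→n (+1), pos 1: y→d (+5), pos 2: s→t (+1), pos 3: e→f (+1), pos 4: l→q (+5), pos 5: f→g (+1) — repeating every 3. It's a Vigenère-style cipher with numeric key [1,5,1]: position i shifts by key[i mod 3].
Reversing it on gnuojtt: g−1=f, n−5=i, u−1=t, o−1=n, j−5=e, t−1=s, t−1=s.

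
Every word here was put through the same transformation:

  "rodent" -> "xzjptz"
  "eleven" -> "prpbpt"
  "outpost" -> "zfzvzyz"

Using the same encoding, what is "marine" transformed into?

slxttp

Vowels shift forward by 11 and consonants shift forward by 6.
On marine: m(cons)+6=s, a(vowel)+11=l, r(cons)+6=x, i(vowel)+11=t, n(cons)+6=t, e(vowel)+11=p.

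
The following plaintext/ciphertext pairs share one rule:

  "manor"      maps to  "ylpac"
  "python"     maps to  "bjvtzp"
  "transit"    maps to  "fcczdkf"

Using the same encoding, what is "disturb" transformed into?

ptufftn

The shifts repeat in a cycle of length 3: positions 0,1,… shift by +12, +11, +2, then the pattern repeats.
For disturb: d+12=p, i+11=t, s+2=u, t+12=f, u+11=f, r+2=t, b+12=n.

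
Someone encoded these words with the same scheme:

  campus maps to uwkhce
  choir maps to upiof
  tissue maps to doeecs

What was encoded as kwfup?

march

c(2)→u(20) and a(0)→w(22) fit y≡25x+22 (mod 26); the inverse of 25 mod 26 is 25. This is an affine cipher: with a=0,…,z=25, each position x becomes (25x+22) mod 26.
Undoing it on kwfup: k(10)→25·(10−22)≡12=m; w(22)→25·(22−22)≡0=a; f(5)→25·(5−22)≡17=r; u(20)→25·(20−22)≡2=c; p(15)→25·(15−22)≡7=h (all mod 26).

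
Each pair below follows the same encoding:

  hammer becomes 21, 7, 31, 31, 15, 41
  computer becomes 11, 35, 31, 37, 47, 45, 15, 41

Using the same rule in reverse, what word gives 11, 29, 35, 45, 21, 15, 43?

h(#8)→21 and a(#1)→7: differences scale by 2, so n = 2·pos + 5. With a=1..z=26, the number is 2·pos + 5.
Undoing it on 11, 29, 35, 45, 21, 15, 43: 11→(11−5)÷2=3=c, 29→(29−5)÷2=12=l, 35→(35−5)÷2=15=o, 45→(45−5)÷2=20=t, 21→(21−5)÷2=8=h, 15→(15−5)÷2=5=e, 43→(43−5)÷2=19=s.

clothes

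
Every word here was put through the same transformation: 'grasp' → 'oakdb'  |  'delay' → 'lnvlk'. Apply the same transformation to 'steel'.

The shift increases by 1 at each position, starting from +8: 8, 9, 10, ….
On steel: s+8=a, t+9=c, e+10=o, e+11=p, l+12=x.

acopx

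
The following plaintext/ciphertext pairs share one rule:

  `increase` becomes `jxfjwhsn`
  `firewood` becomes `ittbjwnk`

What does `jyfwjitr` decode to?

The word is reversed, then every letter is shifted forward by 5.
Undoing it on jyfwjitr: shift back: j−5=e, y−5=t, f−5=a, w−5=r, j−5=e, i−5=d, t−5=o, r−5=m → etaredom; then reverse → moderate.

moderate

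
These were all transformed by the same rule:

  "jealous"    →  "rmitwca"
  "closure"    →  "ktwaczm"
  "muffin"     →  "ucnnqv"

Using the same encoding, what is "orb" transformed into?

wzj

Compare letters: j→r is +8, e→m is +8, a→i is +8 — a constant shift. Every letter moves 8 places later in the alphabet, wrapping around z→a.
For orb: o+8=w, r+8=z, b+8=j.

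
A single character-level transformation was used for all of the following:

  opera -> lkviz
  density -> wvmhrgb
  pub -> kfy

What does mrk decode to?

Each pair mirrors across the alphabet (o↔l, p↔k, e↔v): positions sum to 25. Each letter is replaced by its mirror in the alphabet: a↔z, b↔y, c↔x, and so on (the Atbash cipher).
Reversing it on mrk: m↔n, r↔i, k↔p.

nip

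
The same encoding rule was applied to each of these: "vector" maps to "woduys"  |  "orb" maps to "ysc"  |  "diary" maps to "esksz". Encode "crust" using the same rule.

The shift depends on letter class: consonant v→w is +1, but vowel e→o is +10. Vowels shift forward by 10 and consonants shift forward by 1.
On crust: c(cons)+1=d, r(cons)+1=s, u(vowel)+10=e, s(cons)+1=t, t(cons)+1=u.

dsetu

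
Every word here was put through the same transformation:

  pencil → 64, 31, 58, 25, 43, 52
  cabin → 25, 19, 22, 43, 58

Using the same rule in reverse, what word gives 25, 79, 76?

p(#16)→64 and e(#5)→31: differences scale by 3, so n = 3·pos + 16. The formula is n = 3×(alphabet index, a=1) + 16.
Reversing it on 25, 79, 76: 25→(25−16)÷3=3=c, 79→(79−16)÷3=21=u, 76→(76−16)÷3=20=t.

cut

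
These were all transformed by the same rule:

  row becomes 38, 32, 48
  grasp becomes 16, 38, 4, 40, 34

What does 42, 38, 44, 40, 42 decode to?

r(#18)→38 and o(#15)→32: differences scale by 2, so n = 2·pos + 2. Each letter becomes 2×(its alphabet position, a=1..z=26) + 2.
Undoing it on 42, 38, 44, 40, 42: 42→(42−2)÷2=20=t, 38→(38−2)÷2=18=r, 44→(44−2)÷2=21=u, 40→(40−2)÷2=19=s, 42→(42−2)÷2=20=t.

trust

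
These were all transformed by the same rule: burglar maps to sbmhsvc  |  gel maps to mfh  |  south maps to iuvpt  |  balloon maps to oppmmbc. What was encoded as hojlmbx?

Two steps: reverse the string, then apply a Caesar shift of +1.
Decoding hojlmbx: shift back: h−1=g, o−1=n, j−1=i, l−1=k, m−1=l, b−1=a, x−1=w → gniklaw; then reverse → walking.

walking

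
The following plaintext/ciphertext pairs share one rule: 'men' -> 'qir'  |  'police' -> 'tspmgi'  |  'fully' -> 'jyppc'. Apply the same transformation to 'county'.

Compare letters: m→q is +4, e→i is +4, n→r is +4 — a constant shift. It's a constant shift of +4 (ROT4).
On county: c+4=g, o+4=s, u+4=y, n+4=r, t+4=x, y+4=c.

gsyrxc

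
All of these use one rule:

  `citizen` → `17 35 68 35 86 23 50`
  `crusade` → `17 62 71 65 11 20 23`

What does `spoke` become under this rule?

65 56 53 41 23

c(#3)→17 and i(#9)→35: differences scale by 3, so n = 3·pos + 8. Each letter becomes 3×(its alphabet position, a=1..z=26) + 8.
For spoke: s=19→65, p=16→56, o=15→53, k=11→41, e=5→23.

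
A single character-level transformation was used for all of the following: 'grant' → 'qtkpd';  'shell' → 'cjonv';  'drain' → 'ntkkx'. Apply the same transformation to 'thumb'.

It's a Vigenère-style cipher with numeric key [10,2]: position i shifts by key[i mod 2].
For thumb: t+10=d, h+2=j, u+10=e, m+2=o, b+10=l.

djeol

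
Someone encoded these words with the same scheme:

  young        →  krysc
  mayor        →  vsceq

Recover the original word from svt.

Read the word backwards and shift each letter +4.
Undoing it on svt: shift back: s−4=o, v−4=r, t−4=p → orp; then reverse → pro.

pro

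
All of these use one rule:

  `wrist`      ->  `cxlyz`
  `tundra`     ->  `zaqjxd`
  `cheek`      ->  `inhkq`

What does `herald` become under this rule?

Shifts by position in wrist: pos 0: w→c (+6), pos 1: r→x (+6), pos 2: i→l (+3), pos 3: s→y (+6), pos 4: t→z (+6) — repeating every 3. A repeating key of period 3 is used — shifts +6, +6, +3 over and over.
Applying it to herald: h+6=n, e+6=k, r+3=u, a+6=g, l+6=r, d+3=g.

nkugrg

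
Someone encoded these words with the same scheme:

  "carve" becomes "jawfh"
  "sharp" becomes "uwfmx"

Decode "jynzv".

The word is reversed, then every letter is shifted forward by 5.
Undoing it on jynzv: shift back: j−5=e, y−5=t, n−5=i, z−5=u, v−5=q → etiuq; then reverse → quite.

quite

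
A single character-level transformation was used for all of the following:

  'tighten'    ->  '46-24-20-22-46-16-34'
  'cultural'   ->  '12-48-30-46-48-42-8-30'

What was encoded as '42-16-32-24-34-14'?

remind

t(#20)→46 and i(#9)→24: differences scale by 2, so n = 2·pos + 6. Each letter becomes 2×(its alphabet position, a=1..z=26) + 6.
Reversing it on 42-16-32-24-34-14: 42→(42−6)÷2=18=r, 16→(16−6)÷2=5=e, 32→(32−6)÷2=13=m, 24→(24−6)÷2=9=i, 34→(34−6)÷2=14=n, 14→(14−6)÷2=4=d.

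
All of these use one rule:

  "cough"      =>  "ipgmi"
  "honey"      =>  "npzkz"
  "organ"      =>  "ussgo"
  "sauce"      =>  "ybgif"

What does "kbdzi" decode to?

earth

It's a Vigenère-style cipher with numeric key [6,1,12]: position i shifts by key[i mod 3].
Reversing it on kbdzi: k−6=e, b−1=a, d−12=r, z−6=t, i−1=h.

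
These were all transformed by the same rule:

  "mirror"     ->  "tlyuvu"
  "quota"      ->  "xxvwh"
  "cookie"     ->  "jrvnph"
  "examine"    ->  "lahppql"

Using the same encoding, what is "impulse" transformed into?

It's a Vigenère-style cipher with numeric key [7,3]: position i shifts by key[i mod 2].
Applying it to impulse: i+7=p, m+3=p, p+7=w, u+3=x, l+7=s, s+3=v, e+7=l.

ppwxsvl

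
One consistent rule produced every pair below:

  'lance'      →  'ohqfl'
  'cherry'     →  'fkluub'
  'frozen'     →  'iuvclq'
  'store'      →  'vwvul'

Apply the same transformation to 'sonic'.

The shift depends on letter class: consonant l→o is +3, but vowel a→h is +7. Two shifts are in play — +7 for a/e/i/o/u, +3 for every other letter.
For sonic: s(cons)+3=v, o(vowel)+7=v, n(cons)+3=q, i(vowel)+7=p, c(cons)+3=f.

vvqpf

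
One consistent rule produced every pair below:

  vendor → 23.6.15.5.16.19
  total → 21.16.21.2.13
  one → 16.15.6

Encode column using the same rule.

4.16.13.22.14.15

v is letter #22 and maps to 23: an offset of 1. Letters become their 1-based position plus 1 (so a→2, b→3, …).
Applying it to column: c=3→4, o=15→16, l=12→13, u=21→22, m=13→14, n=14→15.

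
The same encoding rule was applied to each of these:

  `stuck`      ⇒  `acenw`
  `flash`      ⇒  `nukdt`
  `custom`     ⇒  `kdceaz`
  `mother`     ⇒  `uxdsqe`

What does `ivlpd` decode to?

Each letter shifts forward by (position + 8), i.e. 8, 9, 10, … — the shift grows by one for each successive letter.
Undoing it on ivlpd: i−8=a, v−9=m, l−10=b, p−11=e, d−12=r.

amber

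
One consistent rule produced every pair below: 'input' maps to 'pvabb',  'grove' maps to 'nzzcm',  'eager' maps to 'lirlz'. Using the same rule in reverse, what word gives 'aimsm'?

table

Shifts by position in input: pos 0: i→p (+7), pos 1: n→v (+8), pos 2: p→a (+11), pos 3: u→b (+7), pos 4: t→b (+8) — repeating every 3. It's a Vigenère-style cipher with numeric key [7,8,11]: position i shifts by key[i mod 3].
Undoing it on aimsm: a−7=t, i−8=a, m−11=b, s−7=l, m−8=e.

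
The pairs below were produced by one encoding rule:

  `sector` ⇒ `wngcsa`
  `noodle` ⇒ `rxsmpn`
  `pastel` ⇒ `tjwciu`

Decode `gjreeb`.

canvas

A repeating key of period 2 is used — shifts +4, +9 over and over.
Decoding gjreeb: g−4=c, j−9=a, r−4=n, e−9=v, e−4=a, b−9=s.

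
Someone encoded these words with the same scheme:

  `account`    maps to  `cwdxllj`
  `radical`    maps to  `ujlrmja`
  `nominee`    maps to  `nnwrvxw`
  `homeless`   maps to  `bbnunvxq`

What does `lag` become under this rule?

pju

The output letters match the input read backwards, each shifted +9: account reversed is tnuocca. The word is reversed, then every letter is shifted forward by 9.
Applying it to lag: reverse → gal; then shift: g+9=p, a+9=j, l+9=u.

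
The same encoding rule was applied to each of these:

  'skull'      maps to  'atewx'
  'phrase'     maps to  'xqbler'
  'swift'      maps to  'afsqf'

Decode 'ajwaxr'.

Each letter shifts forward by (position + 8), i.e. 8, 9, 10, … — the shift grows by one for each successive letter.
Reversing it on ajwaxr: a−8=s, j−9=a, w−10=m, a−11=p, x−12=l, r−13=e.

sample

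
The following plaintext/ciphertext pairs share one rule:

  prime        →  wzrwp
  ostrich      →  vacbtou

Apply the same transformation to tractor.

azjmeae

In prime: p→w is +7, r→z is +8, i→r is +9, m→w is +10 — the shift increases by 1 each position. Each letter shifts forward by (position + 7), i.e. 7, 8, 9, … — the shift grows by one for each successive letter.
On tractor: t+7=a, r+8=z, a+9=j, c+10=m, t+11=e, o+12=a, r+13=e.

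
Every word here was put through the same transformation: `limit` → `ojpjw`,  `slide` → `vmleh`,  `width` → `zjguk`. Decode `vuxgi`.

stuff

Shifts by position in limit: pos 0: l→o (+3), pos 1: i→j (+1), pos 2: m→p (+3), pos 3: i→j (+1) — repeating every 2. The shifts repeat in a cycle of length 2: positions 0,1,… shift by +3, +1, then the pattern repeats.
Decoding vuxgi: v−3=s, u−1=t, x−3=u, g−1=f, i−3=f.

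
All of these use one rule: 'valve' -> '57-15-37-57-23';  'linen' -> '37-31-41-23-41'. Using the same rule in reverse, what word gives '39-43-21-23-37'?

model

v(#22)→57 and a(#1)→15: differences scale by 2, so n = 2·pos + 13. Each letter becomes 2×(its alphabet position, a=1..z=26) + 13.
Reversing it on 39-43-21-23-37: 39→(39−13)÷2=13=m, 43→(43−13)÷2=15=o, 21→(21−13)÷2=4=d, 23→(23−13)÷2=5=e, 37→(37−13)÷2=12=l.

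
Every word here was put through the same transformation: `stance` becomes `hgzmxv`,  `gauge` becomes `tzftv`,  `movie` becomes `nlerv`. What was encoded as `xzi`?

Each pair mirrors across the alphabet (s↔h, t↔g, a↔z): positions sum to 25. Letters are reflected about the middle of the alphabet (position → 25−position): Atbash.
Reversing it on xzi: x↔c, z↔a, i↔r.

car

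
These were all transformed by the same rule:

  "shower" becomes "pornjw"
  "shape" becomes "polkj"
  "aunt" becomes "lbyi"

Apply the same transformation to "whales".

nolmjp

s(18)→p(15) and h(7)→o(14) fit y≡19x+11 (mod 26); the inverse of 19 mod 26 is 11. This is an affine cipher: with a=0,…,z=25, each position x becomes (19x+11) mod 26.
On whales: w(22)→19·22+11≡13=n; h(7)→19·7+11≡14=o; a(0)→19·0+11≡11=l; l(11)→19·11+11≡12=m; e(4)→19·4+11≡9=j; s(18)→19·18+11≡15=p (all mod 26).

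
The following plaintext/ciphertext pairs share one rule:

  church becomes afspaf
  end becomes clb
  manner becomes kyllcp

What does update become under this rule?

snbyrc

Each letter is shifted forward by 24 in the alphabet (a Caesar shift of +24).
On update: u+24=s, p+24=n, d+24=b, a+24=y, t+24=r, e+24=c.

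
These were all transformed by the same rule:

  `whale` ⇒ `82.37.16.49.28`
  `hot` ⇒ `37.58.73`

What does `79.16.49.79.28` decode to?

With a=1..z=26, the number is 3·pos + 13.
Decoding 79.16.49.79.28: 79→(79−13)÷3=22=v, 16→(16−13)÷3=1=a, 49→(49−13)÷3=12=l, 79→(79−13)÷3=22=v, 28→(28−13)÷3=5=e.

valve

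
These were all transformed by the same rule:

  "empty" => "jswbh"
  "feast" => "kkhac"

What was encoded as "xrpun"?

slime

Letter i (0-indexed) is shifted by i+5, so successive shifts are 5, 6, 7, ….
Undoing it on xrpun: x−5=s, r−6=l, p−7=i, u−8=m, n−9=e.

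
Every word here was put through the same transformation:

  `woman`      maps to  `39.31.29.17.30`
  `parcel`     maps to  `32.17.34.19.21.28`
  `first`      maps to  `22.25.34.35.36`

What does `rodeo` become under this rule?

34.31.20.21.31

w is letter #23 and maps to 39: an offset of 16. Each letter is replaced by its alphabet position (a=1..z=26) + 16.
Applying it to rodeo: r=18→34, o=15→31, d=4→20, e=5→21, o=15→31.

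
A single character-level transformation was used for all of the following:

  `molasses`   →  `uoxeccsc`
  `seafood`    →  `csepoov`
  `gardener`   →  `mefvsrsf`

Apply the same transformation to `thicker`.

zjgyasf

m(12)→u(20) and o(14)→o(14) fit y≡23x+4 (mod 26); the inverse of 23 mod 26 is 17. This is an affine cipher: with a=0,…,z=25, each position x becomes (23x+4) mod 26.
On thicker: t(19)→23·19+4≡25=z; h(7)→23·7+4≡9=j; i(8)→23·8+4≡6=g; c(2)→23·2+4≡24=y; k(10)→23·10+4≡0=a; e(4)→23·4+4≡18=s; r(17)→23·17+4≡5=f (all mod 26).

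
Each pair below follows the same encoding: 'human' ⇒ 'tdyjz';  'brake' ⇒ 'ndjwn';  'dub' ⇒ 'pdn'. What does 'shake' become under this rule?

The shift depends on letter class: consonant h→t is +12, but vowel u→d is +9. Two shifts are in play — +9 for a/e/i/o/u, +12 for every other letter.
On shake: s(cons)+12=e, h(cons)+12=t, a(vowel)+9=j, k(cons)+12=w, e(vowel)+9=n.

etjwn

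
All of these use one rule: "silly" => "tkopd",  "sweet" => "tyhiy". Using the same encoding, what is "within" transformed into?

xkwlnt

In silly: s→t is +1, i→k is +2, l→o is +3, l→p is +4 — the shift increases by 1 each position. Letter i (0-indexed) is shifted by i+1, so successive shifts are 1, 2, 3, ….
On within: w+1=x, i+2=k, t+3=w, h+4=l, i+5=n, n+6=t.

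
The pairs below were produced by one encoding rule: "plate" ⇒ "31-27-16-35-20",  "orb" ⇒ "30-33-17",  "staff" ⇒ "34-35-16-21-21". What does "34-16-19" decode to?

Letters become their 1-based position plus 15 (so a→16, b→17, …).
Decoding 34-16-19: 34→(34−15)÷1=19=s, 16→(16−15)÷1=1=a, 19→(19−15)÷1=4=d.

sad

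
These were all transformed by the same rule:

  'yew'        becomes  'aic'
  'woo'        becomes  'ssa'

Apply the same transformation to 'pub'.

fyt

The output letters match the input read backwards, each shifted +4: yew reversed is wey. The word is reversed, then every letter is shifted forward by 4.
On pub: reverse → bup; then shift: b+4=f, u+4=y, p+4=t.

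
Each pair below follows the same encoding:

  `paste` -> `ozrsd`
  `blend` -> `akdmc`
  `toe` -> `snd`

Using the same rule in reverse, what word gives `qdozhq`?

repair

Every letter moves 25 places later in the alphabet, wrapping around z→a.
Reversing it on qdozhq: q−25=r, d−25=e, o−25=p, z−25=a, h−25=i, q−25=r.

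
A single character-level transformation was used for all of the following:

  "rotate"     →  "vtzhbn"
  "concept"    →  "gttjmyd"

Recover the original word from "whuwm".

In rotate: r→v is +4, o→t is +5, t→z is +6, a→h is +7 — the shift increases by 1 each position. Letter i (0-indexed) is shifted by i+4, so successive shifts are 4, 5, 6, ….
Reversing it on whuwm: w−4=s, h−5=c, u−6=o, w−7=p, m−8=e.

scope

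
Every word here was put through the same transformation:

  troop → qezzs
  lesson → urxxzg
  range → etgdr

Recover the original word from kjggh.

funny

t(19)→q(16) and r(17)→e(4) fit y≡19x+19 (mod 26); the inverse of 19 mod 26 is 11. Each letter's alphabet position (a=0..z=25) is mapped through 19·x+19 mod 26 — an affine cipher.
Undoing it on kjggh: k(10)→11·(10−19)≡5=f; j(9)→11·(9−19)≡20=u; g(6)→11·(6−19)≡13=n; g(6)→11·(6−19)≡13=n; h(7)→11·(7−19)≡24=y (all mod 26).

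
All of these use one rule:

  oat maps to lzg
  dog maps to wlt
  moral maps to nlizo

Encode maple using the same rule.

This is the alphabet-reversal cipher (Atbash): a becomes z, b becomes y, etc.
On maple: m↔n, a↔z, p↔k, l↔o, e↔v.

nzkov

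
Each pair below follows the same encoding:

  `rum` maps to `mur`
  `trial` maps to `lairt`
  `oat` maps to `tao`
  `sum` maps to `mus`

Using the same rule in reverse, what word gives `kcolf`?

flock

The output letters match the input read backwards: rum reversed is mur. The word is simply reversed.
Decoding kcolf: then reverse → flock.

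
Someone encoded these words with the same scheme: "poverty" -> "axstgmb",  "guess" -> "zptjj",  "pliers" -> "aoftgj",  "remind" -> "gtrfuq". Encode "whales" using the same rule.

vchotj

Treating letters as 0–25, the rule is x ↦ 3x + 7 (mod 26).
For whales: w(22)→3·22+7≡21=v; h(7)→3·7+7≡2=c; a(0)→3·0+7≡7=h; l(11)→3·11+7≡14=o; e(4)→3·4+7≡19=t; s(18)→3·18+7≡9=j (all mod 26).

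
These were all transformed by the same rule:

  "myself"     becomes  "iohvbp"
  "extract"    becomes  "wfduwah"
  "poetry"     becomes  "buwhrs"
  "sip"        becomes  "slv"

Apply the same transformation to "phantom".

The output letters match the input read backwards, each shifted +3: myself reversed is flesym. Read the word backwards and shift each letter +3.
On phantom: reverse → motnahp; then shift: m+3=p, o+3=r, t+3=w, n+3=q, a+3=d, h+3=k, p+3=s.

prwqdks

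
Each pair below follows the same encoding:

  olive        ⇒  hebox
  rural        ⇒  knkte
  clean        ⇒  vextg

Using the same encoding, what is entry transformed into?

Compare letters: o→h is +19, l→e is +19, i→b is +19 — a constant shift. This is a Caesar cipher with shift 19.
On entry: e+19=x, n+19=g, t+19=m, r+19=k, y+19=r.

xgmkr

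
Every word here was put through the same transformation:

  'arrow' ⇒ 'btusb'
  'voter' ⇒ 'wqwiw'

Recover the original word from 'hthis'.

In arrow: a→b is +1, r→t is +2, r→u is +3, o→s is +4 — the shift increases by 1 each position. Letter i (0-indexed) is shifted by i+1, so successive shifts are 1, 2, 3, ….
Reversing it on hthis: h−1=g, t−2=r, h−3=e, i−4=e, s−5=n.

green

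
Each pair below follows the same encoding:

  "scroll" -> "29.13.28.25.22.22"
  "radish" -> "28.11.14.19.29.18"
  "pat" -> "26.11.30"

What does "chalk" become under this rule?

13.18.11.22.21

s is letter #19 and maps to 29: an offset of 10. Each letter is replaced by its alphabet position (a=1..z=26) + 10.
On chalk: c=3→13, h=8→18, a=1→11, l=12→22, k=11→21.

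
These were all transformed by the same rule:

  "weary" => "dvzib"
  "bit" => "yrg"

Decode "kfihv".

purse

Each pair mirrors across the alphabet (w↔d, e↔v, a↔z): positions sum to 25. This is the alphabet-reversal cipher (Atbash): a becomes z, b becomes y, etc.
Decoding kfihv: k↔p, f↔u, i↔r, h↔s, v↔e.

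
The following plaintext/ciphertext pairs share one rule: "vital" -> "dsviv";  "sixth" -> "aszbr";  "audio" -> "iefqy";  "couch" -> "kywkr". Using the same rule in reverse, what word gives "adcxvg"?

A repeating key of period 3 is used — shifts +8, +10, +2 over and over.
Undoing it on adcxvg: a−8=s, d−10=t, c−2=a, x−8=p, v−10=l, g−2=e.

staple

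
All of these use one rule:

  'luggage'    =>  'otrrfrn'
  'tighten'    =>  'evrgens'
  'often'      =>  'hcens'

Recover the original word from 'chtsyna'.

Treating letters as 0–25, the rule is x ↦ 15x + 5 (mod 26).
Reversing it on chtsyna: c(2)→7·(2−5)≡5=f; h(7)→7·(7−5)≡14=o; t(19)→7·(19−5)≡20=u; s(18)→7·(18−5)≡13=n; y(24)→7·(24−5)≡3=d; n(13)→7·(13−5)≡4=e; a(0)→7·(0−5)≡17=r (all mod 26).

founder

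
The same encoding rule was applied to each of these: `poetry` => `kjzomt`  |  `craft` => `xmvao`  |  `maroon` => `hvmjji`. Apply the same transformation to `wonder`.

Compare letters: p→k is +21, o→j is +21, e→z is +21 — a constant shift. Each letter is shifted forward by 21 in the alphabet (a Caesar shift of +21).
Applying it to wonder: w+21=r, o+21=j, n+21=i, d+21=y, e+21=z, r+21=m.

rjiyzm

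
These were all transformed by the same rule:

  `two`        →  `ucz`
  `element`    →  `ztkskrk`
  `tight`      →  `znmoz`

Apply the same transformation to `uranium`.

The output letters match the input read backwards, each shifted +6: two reversed is owt. The word is reversed, then every letter is shifted forward by 6.
For uranium: reverse → muinaru; then shift: m+6=s, u+6=a, i+6=o, n+6=t, a+6=g, r+6=x, u+6=a.

saotgxa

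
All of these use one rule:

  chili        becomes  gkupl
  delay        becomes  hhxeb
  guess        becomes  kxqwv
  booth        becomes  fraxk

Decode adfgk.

The shifts repeat in a cycle of length 3: positions 0,1,… shift by +4, +3, +12, then the pattern repeats.
Reversing it on adfgk: a−4=w, d−3=a, f−12=t, g−4=c, k−3=h.

watch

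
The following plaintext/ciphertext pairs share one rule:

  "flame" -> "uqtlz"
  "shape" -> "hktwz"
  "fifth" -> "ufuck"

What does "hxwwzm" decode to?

f(5)→u(20) and l(11)→q(16) fit y≡21x+19 (mod 26); the inverse of 21 mod 26 is 5. Each letter's alphabet position (a=0..z=25) is mapped through 21·x+19 mod 26 — an affine cipher.
Decoding hxwwzm: h(7)→5·(7−19)≡18=s; x(23)→5·(23−19)≡20=u; w(22)→5·(22−19)≡15=p; w(22)→5·(22−19)≡15=p; z(25)→5·(25−19)≡4=e; m(12)→5·(12−19)≡17=r (all mod 26).

supper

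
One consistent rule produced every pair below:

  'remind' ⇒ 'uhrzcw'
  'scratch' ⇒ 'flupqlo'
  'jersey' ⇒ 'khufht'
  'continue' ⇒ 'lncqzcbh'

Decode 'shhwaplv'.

feedback

r(17)→u(20) and e(4)→h(7) fit y≡11x+15 (mod 26); the inverse of 11 mod 26 is 19. Treating letters as 0–25, the rule is x ↦ 11x + 15 (mod 26).
Undoing it on shhwaplv: s(18)→19·(18−15)≡5=f; h(7)→19·(7−15)≡4=e; h(7)→19·(7−15)≡4=e; w(22)→19·(22−15)≡3=d; a(0)→19·(0−15)≡1=b; p(15)→19·(15−15)≡0=a; l(11)→19·(11−15)≡2=c; v(21)→19·(21−15)≡10=k (all mod 26).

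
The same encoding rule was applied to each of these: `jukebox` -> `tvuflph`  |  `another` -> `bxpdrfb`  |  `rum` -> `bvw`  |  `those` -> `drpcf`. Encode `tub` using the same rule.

The shift depends on letter class: consonant j→t is +10, but vowel u→v is +1. Vowels shift forward by 1 and consonants shift forward by 10.
On tub: t(cons)+10=d, u(vowel)+1=v, b(cons)+10=l.

dvl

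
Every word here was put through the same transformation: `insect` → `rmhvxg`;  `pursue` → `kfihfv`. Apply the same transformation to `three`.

Each pair mirrors across the alphabet (i↔r, n↔m, s↔h): positions sum to 25. Letters are reflected about the middle of the alphabet (position → 25−position): Atbash.
For three: t↔g, h↔s, r↔i, e↔v, e↔v.

gsivv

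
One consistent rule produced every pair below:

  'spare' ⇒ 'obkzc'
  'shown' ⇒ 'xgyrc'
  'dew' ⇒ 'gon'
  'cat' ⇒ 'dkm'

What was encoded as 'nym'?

cod

The output letters match the input read backwards, each shifted +10: spare reversed is eraps. Two steps: reverse the string, then apply a Caesar shift of +10.
Undoing it on nym: shift back: n−10=d, y−10=o, m−10=c → doc; then reverse → cod.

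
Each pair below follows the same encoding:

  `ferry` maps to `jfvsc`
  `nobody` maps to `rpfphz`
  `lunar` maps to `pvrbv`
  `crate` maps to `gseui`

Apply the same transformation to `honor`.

lprpv

It's a Vigenère-style cipher with numeric key [4,1]: position i shifts by key[i mod 2].
Applying it to honor: h+4=l, o+1=p, n+4=r, o+1=p, r+4=v.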